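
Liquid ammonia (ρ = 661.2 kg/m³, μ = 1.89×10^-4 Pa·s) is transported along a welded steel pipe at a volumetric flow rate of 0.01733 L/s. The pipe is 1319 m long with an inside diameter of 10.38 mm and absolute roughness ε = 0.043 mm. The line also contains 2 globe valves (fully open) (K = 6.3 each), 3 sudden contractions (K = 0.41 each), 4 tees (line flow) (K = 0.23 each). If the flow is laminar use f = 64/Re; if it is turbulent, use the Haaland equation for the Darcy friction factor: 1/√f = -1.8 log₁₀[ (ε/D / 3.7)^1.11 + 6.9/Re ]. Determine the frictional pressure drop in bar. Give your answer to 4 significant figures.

ΔP ≈ 0.6781 bar

Q = 0.01733 L/s = 0.01733/1000 = 1.733e-05 m³/s.
Cross-sectional area A = πD²/4 = π(0.01038)²/4 = 8.462e-05 m²; mean velocity V = Q/A = 1.733e-05/8.462e-05 = 0.2048 m/s.
Reynolds number Re = ρVD/μ = 661.2 · 0.2048 · 0.01038 / 0.000189 = 7437.
Re > 4000 → turbulent. Relative roughness ε/D = 4.3e-05/0.01038 = 0.00414. Haaland: 1/√f = -1.8 log₁₀[(0.00414/3.7)^1.11 + 6.9/7437] = -1.8 log₁₀[0.00053 + 0.000928] = 5.105, so f = 0.03837.
Total minor-loss coefficient ΣK = 2·6.3 + 3·0.41 + 4·0.23 = 14.8.
ΔP = [f·L/D + ΣK]·(ρV²/2) = [0.03837·1319/0.01038 + 14.8]·(661.2·0.2048²/2) = [4876 + 14.8]·13.87 = 6.781e+04 Pa.
ΔP = 6.781e+04 Pa = 0.6781 bar.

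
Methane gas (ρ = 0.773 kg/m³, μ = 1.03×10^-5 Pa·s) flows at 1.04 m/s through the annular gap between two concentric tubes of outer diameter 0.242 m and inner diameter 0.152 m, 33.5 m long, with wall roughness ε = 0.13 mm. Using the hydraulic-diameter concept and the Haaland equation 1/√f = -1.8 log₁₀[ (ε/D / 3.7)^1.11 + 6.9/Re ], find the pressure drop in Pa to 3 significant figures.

ΔP ≈ 5.55 Pa

Hydraulic diameter D_h = 4A/P = D_o - D_i = 0.242 - 0.152 = 0.09 m.
Re = ρVD_h/μ = 0.773·1.04·0.09/1.03e-05 = 7025.
ε/D_h = 0.00013/0.09 = 0.00144; Haaland gives 1/√f = -1.8 log₁₀[0.000165+0.000982] = 5.293, so f = 0.0357.
ΔP = f(L/D_h)(ρV²/2) = 0.0357·33.5/0.09·0.418 = 5.554 Pa.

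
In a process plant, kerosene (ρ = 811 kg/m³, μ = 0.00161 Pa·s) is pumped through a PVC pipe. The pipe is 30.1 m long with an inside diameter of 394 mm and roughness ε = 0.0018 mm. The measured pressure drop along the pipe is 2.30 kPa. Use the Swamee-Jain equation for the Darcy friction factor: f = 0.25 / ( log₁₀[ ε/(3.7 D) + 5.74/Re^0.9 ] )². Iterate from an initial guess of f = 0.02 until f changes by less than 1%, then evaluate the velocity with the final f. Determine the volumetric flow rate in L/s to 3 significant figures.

Rearranging Darcy-Weisbach: V = √(2·ΔP·D/(f·L·ρ)). With ε/D = 1.8e-06/0.394 = 4.57e-06, iterate starting from f = 0.02:
  f = 0.02 → V = √(2·2300·0.394/(0.02·30.1·811)) = 1.927 m/s; Re = ρVD/μ = 3.824e+05; f → 0.0138
  f = 0.0138 → V = 2.319 m/s; Re = 4.603e+05; f → 0.01336
  f = 0.01336 → V = 2.358 m/s; Re = 4.679e+05; f → 0.01332
Converged (Δf/f < 1%). With the final f = 0.01332: V = √(2·2300·0.394/(0.01332·30.1·811)) = 2.361 m/s.
Q = V·A = 2.361·(π/4·0.394²) = 0.2879 m³/s = 288 L/s.

Q ≈ 288 L/s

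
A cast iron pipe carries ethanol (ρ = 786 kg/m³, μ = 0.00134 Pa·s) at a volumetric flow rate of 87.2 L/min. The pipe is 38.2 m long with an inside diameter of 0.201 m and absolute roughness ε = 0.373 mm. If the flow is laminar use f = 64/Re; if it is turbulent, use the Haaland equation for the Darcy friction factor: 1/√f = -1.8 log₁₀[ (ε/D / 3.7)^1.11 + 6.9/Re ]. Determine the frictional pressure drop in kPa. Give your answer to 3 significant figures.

ΔP ≈ 0.00606 kPa

Q = 87.2 L/min = 87.2/60000 = 0.001453 m³/s.
Cross-sectional area A = πD²/4 = π(0.201)²/4 = 0.03173 m²; mean velocity V = Q/A = 0.001453/0.03173 = 0.0458 m/s.
Reynolds number Re = ρVD/μ = 786 · 0.0458 · 0.201 / 0.00134 = 5400.
Re > 4000 → turbulent. Relative roughness ε/D = 0.000373/0.201 = 0.00186. Haaland: 1/√f = -1.8 log₁₀[(0.00186/3.7)^1.11 + 6.9/5400] = -1.8 log₁₀[0.000217 + 0.00128] = 5.086, so f = 0.03867.
Darcy-Weisbach: ΔP = f(L/D)(ρV²/2) = 0.03867·(38.2/0.201)·(786·0.0458²/2) = 0.03867·190·0.8244 = 6.058 Pa.
ΔP = 6.058 Pa = 0.00606 kPa.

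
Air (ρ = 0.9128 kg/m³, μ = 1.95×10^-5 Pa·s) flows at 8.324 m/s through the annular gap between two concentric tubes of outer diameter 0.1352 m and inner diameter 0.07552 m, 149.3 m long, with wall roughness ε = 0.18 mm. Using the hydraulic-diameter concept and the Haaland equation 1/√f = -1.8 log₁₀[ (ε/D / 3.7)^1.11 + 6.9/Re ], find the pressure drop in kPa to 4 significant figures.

Hydraulic diameter D_h = 4A/P = D_o - D_i = 0.1352 - 0.07552 = 0.05968 m.
Re = ρVD_h/μ = 0.9128·8.324·0.05968/1.95e-05 = 2.325e+04.
ε/D_h = 0.00018/0.05968 = 0.00302; Haaland gives 1/√f = -1.8 log₁₀[0.000373+0.000297] = 5.714, so f = 0.03063.
ΔP = f(L/D_h)(ρV²/2) = 0.03063·149.3/0.05968·31.62 = 2423 Pa.
ΔP = 2.423 kPa.

ΔP ≈ 2.423 kPa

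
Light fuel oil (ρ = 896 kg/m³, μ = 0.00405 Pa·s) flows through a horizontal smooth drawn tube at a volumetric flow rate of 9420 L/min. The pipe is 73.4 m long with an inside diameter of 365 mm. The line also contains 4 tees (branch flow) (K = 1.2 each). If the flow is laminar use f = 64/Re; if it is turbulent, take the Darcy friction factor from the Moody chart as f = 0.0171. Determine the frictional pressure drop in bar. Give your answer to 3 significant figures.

Q = 9420 L/min = 9420/60000 = 0.157 m³/s.
Cross-sectional area A = πD²/4 = π(0.365)²/4 = 0.1046 m²; mean velocity V = Q/A = 0.157/0.1046 = 1.5 m/s.
Reynolds number Re = ρVD/μ = 896 · 1.5 · 0.365 / 0.00405 = 1.212e+05.
Re > 4000 → turbulent; use the Moody-chart value f = 0.0171.
Total minor-loss coefficient ΣK = 4·1.2 = 4.8.
ΔP = [f·L/D + ΣK]·(ρV²/2) = [0.0171·73.4/0.365 + 4.8]·(896·1.5²/2) = [3.439 + 4.8]·1009 = 8310 Pa.
ΔP = 8310 Pa = 0.0831 bar.

ΔP ≈ 0.0831 bar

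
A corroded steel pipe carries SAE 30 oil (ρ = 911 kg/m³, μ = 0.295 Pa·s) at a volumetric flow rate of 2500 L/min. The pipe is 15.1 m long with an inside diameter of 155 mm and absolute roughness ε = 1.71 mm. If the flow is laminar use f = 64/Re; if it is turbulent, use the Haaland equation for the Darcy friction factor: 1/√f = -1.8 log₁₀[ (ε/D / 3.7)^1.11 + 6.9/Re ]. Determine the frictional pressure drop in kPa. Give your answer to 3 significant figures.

Q = 2500 L/min = 2500/60000 = 0.04167 m³/s.
Cross-sectional area A = πD²/4 = π(0.155)²/4 = 0.01887 m²; mean velocity V = Q/A = 0.04167/0.01887 = 2.208 m/s.
Reynolds number Re = ρVD/μ = 911 · 2.208 · 0.155 / 0.295 = 1057.
Re < 2300 → laminar flow, so f = 64/Re = 64/1057 = 0.06055 (the turbulent correlation is not needed).
Darcy-Weisbach: ΔP = f(L/D)(ρV²/2) = 0.06055·(15.1/0.155)·(911·2.208²/2) = 0.06055·97.42·2221 = 1.31e+04 Pa.
ΔP = 1.31e+04 Pa = 13.1 kPa.

ΔP ≈ 13.1 kPa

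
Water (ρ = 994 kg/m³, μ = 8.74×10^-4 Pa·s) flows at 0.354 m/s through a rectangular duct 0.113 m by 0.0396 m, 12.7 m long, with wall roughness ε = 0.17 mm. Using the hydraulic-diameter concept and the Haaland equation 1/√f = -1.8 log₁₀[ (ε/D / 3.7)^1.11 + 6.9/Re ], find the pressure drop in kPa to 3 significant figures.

Hydraulic diameter D_h = 4A/P = 4·(0.113·0.0396)/(2·(0.113+0.0396)) = 0.0179/0.3052 = 0.05865 m.
Re = ρVD_h/μ = 994·0.354·0.05865/0.000874 = 2.361e+04.
ε/D_h = 0.00017/0.05865 = 0.0029; Haaland gives 1/√f = -1.8 log₁₀[0.000357+0.000292] = 5.738, so f = 0.03037.
ΔP = f(L/D_h)(ρV²/2) = 0.03037·12.7/0.05865·62.28 = 409.6 Pa.
ΔP = 0.410 kPa.

ΔP ≈ 0.410 kPa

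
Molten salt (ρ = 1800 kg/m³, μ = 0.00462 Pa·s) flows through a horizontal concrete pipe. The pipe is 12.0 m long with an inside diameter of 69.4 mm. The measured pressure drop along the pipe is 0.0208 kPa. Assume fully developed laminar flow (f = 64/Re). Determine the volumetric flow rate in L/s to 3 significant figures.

For laminar flow, f = 64/Re with Re = ρVD/μ, so Darcy-Weisbach reduces to ΔP = 32μLV/D². Solving for V: V = ΔP·D²/(32μL) = 20.8·(0.0694)²/(32·0.00462·12) = 0.05647 m/s.
Check: Re = ρVD/μ = 1800·0.05647·0.0694/0.00462 = 1527 < 2300, so the laminar assumption holds.
Q = V·A = 0.05647·(π/4·0.0694²) = 0.0002136 m³/s = 0.214 L/s.

Q ≈ 0.214 L/s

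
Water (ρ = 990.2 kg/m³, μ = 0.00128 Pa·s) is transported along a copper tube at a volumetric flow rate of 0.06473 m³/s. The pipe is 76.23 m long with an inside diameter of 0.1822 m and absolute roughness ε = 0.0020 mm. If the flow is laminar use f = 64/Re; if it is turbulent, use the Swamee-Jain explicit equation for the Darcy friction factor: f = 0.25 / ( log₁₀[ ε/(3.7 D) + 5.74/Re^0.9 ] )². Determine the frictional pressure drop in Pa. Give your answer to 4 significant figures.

Cross-sectional area A = πD²/4 = π(0.1822)²/4 = 0.02607 m²; mean velocity V = Q/A = 0.06473/0.02607 = 2.483 m/s.
Reynolds number Re = ρVD/μ = 990.2 · 2.483 · 0.1822 / 0.00128 = 3.499e+05.
Re > 4000 → turbulent. Relative roughness ε/D = 2e-06/0.1822 = 1.1e-05. Swamee-Jain: f = 0.25/(log₁₀[1.1e-05/3.7 + 5.74/3.499e+05^0.9])² = 0.25/(log₁₀[2.97e-06 + 5.88e-05])² = 0.25/(-4.209)² = 0.01411.
Darcy-Weisbach: ΔP = f(L/D)(ρV²/2) = 0.01411·(76.23/0.1822)·(990.2·2.483²/2) = 0.01411·418.4·3052 = 1.801e+04 Pa.

ΔP ≈ 18010 Pa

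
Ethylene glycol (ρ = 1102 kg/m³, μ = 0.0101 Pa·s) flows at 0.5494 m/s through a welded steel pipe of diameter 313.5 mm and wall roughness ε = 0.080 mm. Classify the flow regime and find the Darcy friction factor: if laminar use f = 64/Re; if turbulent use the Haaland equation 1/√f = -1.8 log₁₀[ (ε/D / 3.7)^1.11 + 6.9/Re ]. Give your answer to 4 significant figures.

f ≈ 0.02658

Re = ρVD/μ = 1102·0.5494·0.3135/0.0101 = 1.879e+04.
Re > 4000 → turbulent. ε/D = 8e-05/0.3135 = 0.000255; Haaland: 1/√f = -1.8 log₁₀[2.4e-05 + 0.000367] = 6.134, so f = 0.02658.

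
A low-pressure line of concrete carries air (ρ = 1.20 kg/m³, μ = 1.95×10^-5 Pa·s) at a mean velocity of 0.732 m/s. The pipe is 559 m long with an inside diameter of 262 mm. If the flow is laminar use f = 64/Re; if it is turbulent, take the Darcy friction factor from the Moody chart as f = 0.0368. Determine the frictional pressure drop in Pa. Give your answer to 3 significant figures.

ΔP ≈ 25.2 Pa

Reynolds number Re = ρVD/μ = 1.2 · 0.732 · 0.262 / 1.95e-05 = 1.18e+04.
Re > 4000 → turbulent; use the Moody-chart value f = 0.0368.
Darcy-Weisbach: ΔP = f(L/D)(ρV²/2) = 0.0368·(559/0.262)·(1.2·0.732²/2) = 0.0368·2134·0.3215 = 25.24 Pa.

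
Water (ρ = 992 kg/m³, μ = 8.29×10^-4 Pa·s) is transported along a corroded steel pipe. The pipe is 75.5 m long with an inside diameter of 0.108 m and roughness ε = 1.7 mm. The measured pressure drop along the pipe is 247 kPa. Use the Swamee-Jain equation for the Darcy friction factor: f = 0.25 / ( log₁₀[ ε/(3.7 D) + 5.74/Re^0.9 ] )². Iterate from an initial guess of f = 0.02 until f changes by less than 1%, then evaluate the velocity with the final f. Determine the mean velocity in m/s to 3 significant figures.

Rearranging Darcy-Weisbach: V = √(2·ΔP·D/(f·L·ρ)). With ε/D = 0.0017/0.108 = 0.0157, iterate starting from f = 0.02:
  f = 0.02 → V = √(2·2.47e+05·0.108/(0.02·75.5·992)) = 5.968 m/s; Re = ρVD/μ = 7.713e+05; f → 0.04457
  f = 0.04457 → V = 3.998 m/s; Re = 5.166e+05; f → 0.04462
Converged (Δf/f < 1%). With the final f = 0.04462: V = √(2·2.47e+05·0.108/(0.04462·75.5·992)) = 3.995 m/s.

V ≈ 4.00 m/s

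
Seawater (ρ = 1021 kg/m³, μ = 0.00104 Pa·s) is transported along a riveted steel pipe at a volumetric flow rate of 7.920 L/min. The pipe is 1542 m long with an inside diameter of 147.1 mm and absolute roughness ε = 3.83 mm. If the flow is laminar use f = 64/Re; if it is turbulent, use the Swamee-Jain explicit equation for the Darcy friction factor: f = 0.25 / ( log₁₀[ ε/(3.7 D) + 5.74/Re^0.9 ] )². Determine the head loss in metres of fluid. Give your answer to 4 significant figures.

Q = 7.920 L/min = 7.920/60000 = 0.000132 m³/s.
Cross-sectional area A = πD²/4 = π(0.1471)²/4 = 0.01699 m²; mean velocity V = Q/A = 0.000132/0.01699 = 0.007767 m/s.
Reynolds number Re = ρVD/μ = 1021 · 0.007767 · 0.1471 / 0.00104 = 1122.
Re < 2300 → laminar flow, so f = 64/Re = 64/1122 = 0.05706 (the turbulent correlation is not needed).
Darcy-Weisbach: ΔP = f(L/D)(ρV²/2) = 0.05706·(1542/0.1471)·(1021·0.007767²/2) = 0.05706·1.048e+04·0.0308 = 18.42 Pa.
Head loss h_f = ΔP/(ρg) = 18.42/(1021·9.81) = 0.001839 m.

h_f ≈ 0.001839 m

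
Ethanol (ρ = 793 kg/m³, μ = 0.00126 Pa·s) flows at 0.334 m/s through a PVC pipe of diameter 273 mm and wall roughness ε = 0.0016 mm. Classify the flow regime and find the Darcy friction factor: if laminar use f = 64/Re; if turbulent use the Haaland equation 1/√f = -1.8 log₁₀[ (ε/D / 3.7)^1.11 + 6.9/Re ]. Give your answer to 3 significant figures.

f ≈ 0.0201

Re = ρVD/μ = 793·0.334·0.273/0.00126 = 5.739e+04.
Re > 4000 → turbulent. ε/D = 1.6e-06/0.273 = 5.86e-06; Haaland: 1/√f = -1.8 log₁₀[3.65e-07 + 0.00012] = 7.054, so f = 0.0201.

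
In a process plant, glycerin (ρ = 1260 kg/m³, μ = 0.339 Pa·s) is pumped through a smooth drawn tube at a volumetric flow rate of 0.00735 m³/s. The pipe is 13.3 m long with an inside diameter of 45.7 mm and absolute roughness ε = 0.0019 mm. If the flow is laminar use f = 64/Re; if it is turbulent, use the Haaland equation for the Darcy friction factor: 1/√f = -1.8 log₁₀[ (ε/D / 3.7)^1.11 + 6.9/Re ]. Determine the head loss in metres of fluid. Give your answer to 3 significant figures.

h_f ≈ 25.0 m

Cross-sectional area A = πD²/4 = π(0.0457)²/4 = 0.00164 m²; mean velocity V = Q/A = 0.00735/0.00164 = 4.481 m/s.
Reynolds number Re = ρVD/μ = 1260 · 4.481 · 0.0457 / 0.339 = 761.1.
Re < 2300 → laminar flow, so f = 64/Re = 64/761.1 = 0.08409 (the turbulent correlation is not needed).
Darcy-Weisbach: ΔP = f(L/D)(ρV²/2) = 0.08409·(13.3/0.0457)·(1260·4.481²/2) = 0.08409·291·1.265e+04 = 3.096e+05 Pa.
Head loss h_f = ΔP/(ρg) = 3.096e+05/(1260·9.81) = 25.0 m.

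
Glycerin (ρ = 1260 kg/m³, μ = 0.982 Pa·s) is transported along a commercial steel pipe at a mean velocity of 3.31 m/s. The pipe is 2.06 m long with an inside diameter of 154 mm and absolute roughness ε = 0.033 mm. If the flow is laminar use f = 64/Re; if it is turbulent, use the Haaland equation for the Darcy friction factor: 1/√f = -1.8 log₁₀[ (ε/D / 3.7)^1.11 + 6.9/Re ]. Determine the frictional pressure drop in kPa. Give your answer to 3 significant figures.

Reynolds number Re = ρVD/μ = 1260 · 3.31 · 0.154 / 0.982 = 654.
Re < 2300 → laminar flow, so f = 64/Re = 64/654 = 0.09785 (the turbulent correlation is not needed).
Darcy-Weisbach: ΔP = f(L/D)(ρV²/2) = 0.09785·(2.06/0.154)·(1260·3.31²/2) = 0.09785·13.38·6902 = 9035 Pa.
ΔP = 9035 Pa = 9.03 kPa.

ΔP ≈ 9.03 kPa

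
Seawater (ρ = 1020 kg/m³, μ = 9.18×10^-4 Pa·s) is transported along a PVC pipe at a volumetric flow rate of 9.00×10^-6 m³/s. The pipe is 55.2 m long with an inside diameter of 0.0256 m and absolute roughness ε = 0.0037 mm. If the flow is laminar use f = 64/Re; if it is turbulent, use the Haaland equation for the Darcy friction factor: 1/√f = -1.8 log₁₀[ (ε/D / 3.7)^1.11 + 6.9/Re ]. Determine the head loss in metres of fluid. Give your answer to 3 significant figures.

h_f ≈ 0.00432 m

Cross-sectional area A = πD²/4 = π(0.0256)²/4 = 0.0005147 m²; mean velocity V = Q/A = 9e-06/0.0005147 = 0.01749 m/s.
Reynolds number Re = ρVD/μ = 1020 · 0.01749 · 0.0256 / 0.000918 = 497.4.
Re < 2300 → laminar flow, so f = 64/Re = 64/497.4 = 0.1287 (the turbulent correlation is not needed).
Darcy-Weisbach: ΔP = f(L/D)(ρV²/2) = 0.1287·(55.2/0.0256)·(1020·0.01749²/2) = 0.1287·2156·0.1559 = 43.26 Pa.
Head loss h_f = ΔP/(ρg) = 43.26/(1020·9.81) = 0.00432 m.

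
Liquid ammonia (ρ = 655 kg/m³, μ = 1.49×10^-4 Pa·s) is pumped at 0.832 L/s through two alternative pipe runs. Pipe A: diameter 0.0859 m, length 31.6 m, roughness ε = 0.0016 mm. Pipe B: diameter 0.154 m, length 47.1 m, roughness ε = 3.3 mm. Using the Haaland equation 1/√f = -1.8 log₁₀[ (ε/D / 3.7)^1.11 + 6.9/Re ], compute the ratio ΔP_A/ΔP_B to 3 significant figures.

Pipe A: V = Q/A = 0.000832/0.005795 = 0.1436 m/s; Re = 5.421e+04; ε/D = 1.86e-05; Haaland → f = 0.02039; ΔP_A = f(L/D)(ρV²/2) = 50.63 Pa.
Pipe B: V = Q/A = 0.000832/0.01863 = 0.04467 m/s; Re = 3.024e+04; ε/D = 0.0214; Haaland → f = 0.05125; ΔP_B = f(L/D)(ρV²/2) = 10.24 Pa.
ΔP_A/ΔP_B = 50.63/10.24 = 4.94.

ΔP_A/ΔP_B ≈ 4.94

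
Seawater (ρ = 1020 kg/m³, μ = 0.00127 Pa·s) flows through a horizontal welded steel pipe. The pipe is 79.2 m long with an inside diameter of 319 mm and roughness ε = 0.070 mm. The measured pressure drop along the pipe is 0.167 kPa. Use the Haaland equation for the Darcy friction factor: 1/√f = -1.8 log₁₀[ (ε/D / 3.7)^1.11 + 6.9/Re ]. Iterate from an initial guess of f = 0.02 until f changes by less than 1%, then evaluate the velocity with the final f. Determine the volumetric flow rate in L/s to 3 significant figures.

Rearranging Darcy-Weisbach: V = √(2·ΔP·D/(f·L·ρ)). With ε/D = 7e-05/0.319 = 0.000219, iterate starting from f = 0.02:
  f = 0.02 → V = √(2·167·0.319/(0.02·79.2·1020)) = 0.2568 m/s; Re = ρVD/μ = 6.579e+04; f → 0.02027
  f = 0.02027 → V = 0.2551 m/s; Re = 6.536e+04; f → 0.02029
Converged (Δf/f < 1%). With the final f = 0.02029: V = √(2·167·0.319/(0.02029·79.2·1020)) = 0.2549 m/s.
Q = V·A = 0.2549·(π/4·0.319²) = 0.02038 m³/s = 20.4 L/s.

Q ≈ 20.4 L/s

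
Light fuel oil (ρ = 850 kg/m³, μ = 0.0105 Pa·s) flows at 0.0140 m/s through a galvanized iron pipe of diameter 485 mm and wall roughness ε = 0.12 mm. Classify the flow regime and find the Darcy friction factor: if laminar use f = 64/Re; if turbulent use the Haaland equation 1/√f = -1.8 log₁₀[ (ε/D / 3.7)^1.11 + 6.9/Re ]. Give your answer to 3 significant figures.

Re = ρVD/μ = 850·0.014·0.485/0.0105 = 549.7.
Re < 2300 → laminar, so f = 64/Re = 0.1164 (roughness is irrelevant in laminar flow).

f ≈ 0.116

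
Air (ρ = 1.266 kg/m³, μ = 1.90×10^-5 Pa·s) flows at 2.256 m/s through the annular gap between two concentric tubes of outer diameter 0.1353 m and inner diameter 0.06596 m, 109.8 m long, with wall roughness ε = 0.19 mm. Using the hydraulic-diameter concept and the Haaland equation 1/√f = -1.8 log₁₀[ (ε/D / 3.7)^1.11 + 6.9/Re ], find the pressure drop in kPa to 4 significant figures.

ΔP ≈ 0.1748 kPa

Hydraulic diameter D_h = 4A/P = D_o - D_i = 0.1353 - 0.06596 = 0.06934 m.
Re = ρVD_h/μ = 1.266·2.256·0.06934/1.9e-05 = 1.042e+04.
ε/D_h = 0.00019/0.06934 = 0.00274; Haaland gives 1/√f = -1.8 log₁₀[0.000335+0.000662] = 5.402, so f = 0.03426.
ΔP = f(L/D_h)(ρV²/2) = 0.03426·109.8/0.06934·3.222 = 174.8 Pa.
ΔP = 0.1748 kPa.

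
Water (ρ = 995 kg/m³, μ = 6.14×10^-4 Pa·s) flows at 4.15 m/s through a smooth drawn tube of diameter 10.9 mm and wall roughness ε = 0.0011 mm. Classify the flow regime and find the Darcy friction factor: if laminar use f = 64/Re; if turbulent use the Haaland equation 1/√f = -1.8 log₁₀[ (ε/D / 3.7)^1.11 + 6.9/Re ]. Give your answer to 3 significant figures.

Re = ρVD/μ = 995·4.15·0.0109/0.000614 = 7.33e+04.
Re > 4000 → turbulent. ε/D = 1.1e-06/0.0109 = 0.000101; Haaland: 1/√f = -1.8 log₁₀[8.58e-06 + 9.41e-05] = 7.179, so f = 0.0194.

f ≈ 0.0194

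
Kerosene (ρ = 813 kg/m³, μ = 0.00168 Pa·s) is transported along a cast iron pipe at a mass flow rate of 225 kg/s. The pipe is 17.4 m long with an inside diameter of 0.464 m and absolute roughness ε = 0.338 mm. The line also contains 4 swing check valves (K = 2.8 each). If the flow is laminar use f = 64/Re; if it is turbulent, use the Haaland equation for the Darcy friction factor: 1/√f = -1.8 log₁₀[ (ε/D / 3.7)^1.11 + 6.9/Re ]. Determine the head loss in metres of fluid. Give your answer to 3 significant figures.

h_f ≈ 1.63 m

A = πD²/4 = π(0.464)²/4 = 0.1691 m²; mean velocity V = ṁ/(ρA) = 225/(813 · 0.1691) = 1.637 m/s.
Reynolds number Re = ρVD/μ = 813 · 1.637 · 0.464 / 0.00168 = 3.675e+05.
Re > 4000 → turbulent. Relative roughness ε/D = 0.000338/0.464 = 0.000728. Haaland: 1/√f = -1.8 log₁₀[(0.000728/3.7)^1.11 + 6.9/3.675e+05] = -1.8 log₁₀[7.7e-05 + 1.88e-05] = 7.234, so f = 0.01911.
Total minor-loss coefficient ΣK = 4·2.8 = 11.2.
ΔP = [f·L/D + ΣK]·(ρV²/2) = [0.01911·17.4/0.464 + 11.2]·(813·1.637²/2) = [0.7167 + 11.2]·1089 = 1.298e+04 Pa.
Head loss h_f = ΔP/(ρg) = 1.298e+04/(813·9.81) = 1.63 m.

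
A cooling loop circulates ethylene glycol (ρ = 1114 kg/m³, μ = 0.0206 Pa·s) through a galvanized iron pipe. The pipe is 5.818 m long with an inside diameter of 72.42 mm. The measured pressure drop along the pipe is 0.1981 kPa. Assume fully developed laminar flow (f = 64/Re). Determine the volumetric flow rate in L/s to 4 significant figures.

For laminar flow, f = 64/Re with Re = ρVD/μ, so Darcy-Weisbach reduces to ΔP = 32μLV/D². Solving for V: V = ΔP·D²/(32μL) = 198.1·(0.07242)²/(32·0.0206·5.818) = 0.2709 m/s.
Check: Re = ρVD/μ = 1114·0.2709·0.07242/0.0206 = 1061 < 2300, so the laminar assumption holds.
Q = V·A = 0.2709·(π/4·0.07242²) = 0.001116 m³/s = 1.116 L/s.

Q ≈ 1.116 L/s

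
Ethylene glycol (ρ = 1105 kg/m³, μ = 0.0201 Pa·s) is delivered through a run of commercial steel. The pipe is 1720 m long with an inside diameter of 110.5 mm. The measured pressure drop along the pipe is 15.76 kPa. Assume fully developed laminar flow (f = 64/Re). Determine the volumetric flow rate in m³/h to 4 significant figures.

Q ≈ 6.005 m³/h

For laminar flow, f = 64/Re with Re = ρVD/μ, so Darcy-Weisbach reduces to ΔP = 32μLV/D². Solving for V: V = ΔP·D²/(32μL) = 1.576e+04·(0.1105)²/(32·0.0201·1720) = 0.1739 m/s.
Check: Re = ρVD/μ = 1105·0.1739·0.1105/0.0201 = 1057 < 2300, so the laminar assumption holds.
Q = V·A = 0.1739·(π/4·0.1105²) = 0.001668 m³/s = 6.005 m³/h.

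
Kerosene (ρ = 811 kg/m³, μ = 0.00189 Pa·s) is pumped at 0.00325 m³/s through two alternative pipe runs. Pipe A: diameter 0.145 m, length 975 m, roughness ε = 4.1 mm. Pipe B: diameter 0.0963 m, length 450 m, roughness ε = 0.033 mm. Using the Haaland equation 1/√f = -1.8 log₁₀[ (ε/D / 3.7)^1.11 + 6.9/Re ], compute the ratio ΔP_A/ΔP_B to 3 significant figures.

Pipe A: V = Q/A = 0.00325/0.01651 = 0.1968 m/s; Re = 1.225e+04; ε/D = 0.0283; Haaland → f = 0.05844; ΔP_A = f(L/D)(ρV²/2) = 6173 Pa.
Pipe B: V = Q/A = 0.00325/0.007284 = 0.4462 m/s; Re = 1.844e+04; ε/D = 0.000343; Haaland → f = 0.02686; ΔP_B = f(L/D)(ρV²/2) = 1.013e+04 Pa.
ΔP_A/ΔP_B = 6173/1.013e+04 = 0.609.

ΔP_A/ΔP_B ≈ 0.609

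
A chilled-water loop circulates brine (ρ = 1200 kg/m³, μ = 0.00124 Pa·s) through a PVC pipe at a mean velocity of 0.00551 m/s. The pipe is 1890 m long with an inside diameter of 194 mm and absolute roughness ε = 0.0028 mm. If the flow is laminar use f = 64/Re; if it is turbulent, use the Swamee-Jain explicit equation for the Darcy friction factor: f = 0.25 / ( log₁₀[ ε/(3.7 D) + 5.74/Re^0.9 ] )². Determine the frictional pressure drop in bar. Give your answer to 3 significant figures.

Reynolds number Re = ρVD/μ = 1200 · 0.00551 · 0.194 / 0.00124 = 1034.
Re < 2300 → laminar flow, so f = 64/Re = 64/1034 = 0.06187 (the turbulent correlation is not needed).
Darcy-Weisbach: ΔP = f(L/D)(ρV²/2) = 0.06187·(1890/0.194)·(1200·0.00551²/2) = 0.06187·9742·0.01822 = 10.98 Pa.
ΔP = 10.98 Pa = 1.10×10^-4 bar.

ΔP ≈ 1.10×10^-4 bar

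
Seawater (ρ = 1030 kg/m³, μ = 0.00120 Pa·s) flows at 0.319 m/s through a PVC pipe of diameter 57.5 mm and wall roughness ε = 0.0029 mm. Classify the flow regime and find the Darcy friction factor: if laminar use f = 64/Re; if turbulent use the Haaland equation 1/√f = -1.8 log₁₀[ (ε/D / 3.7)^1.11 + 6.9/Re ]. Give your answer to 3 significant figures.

Re = ρVD/μ = 1030·0.319·0.0575/0.0012 = 1.574e+04.
Re > 4000 → turbulent. ε/D = 2.9e-06/0.0575 = 5.04e-05; Haaland: 1/√f = -1.8 log₁₀[3.97e-06 + 0.000438] = 6.038, so f = 0.02743.

f ≈ 0.0274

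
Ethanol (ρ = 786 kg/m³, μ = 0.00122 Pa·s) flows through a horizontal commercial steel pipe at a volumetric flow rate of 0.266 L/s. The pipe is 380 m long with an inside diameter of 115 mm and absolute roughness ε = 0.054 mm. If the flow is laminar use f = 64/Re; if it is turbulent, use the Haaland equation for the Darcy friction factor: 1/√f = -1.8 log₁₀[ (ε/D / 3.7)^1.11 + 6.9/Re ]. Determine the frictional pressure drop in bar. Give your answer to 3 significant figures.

ΔP ≈ 2.87×10^-4 bar

Q = 0.266 L/s = 0.266/1000 = 0.000266 m³/s.
Cross-sectional area A = πD²/4 = π(0.115)²/4 = 0.01039 m²; mean velocity V = Q/A = 0.000266/0.01039 = 0.02561 m/s.
Reynolds number Re = ρVD/μ = 786 · 0.02561 · 0.115 / 0.00122 = 1897.
Re < 2300 → laminar flow, so f = 64/Re = 64/1897 = 0.03373 (the turbulent correlation is not needed).
Darcy-Weisbach: ΔP = f(L/D)(ρV²/2) = 0.03373·(380/0.115)·(786·0.02561²/2) = 0.03373·3304·0.2577 = 28.73 Pa.
ΔP = 28.73 Pa = 2.87×10^-4 bar.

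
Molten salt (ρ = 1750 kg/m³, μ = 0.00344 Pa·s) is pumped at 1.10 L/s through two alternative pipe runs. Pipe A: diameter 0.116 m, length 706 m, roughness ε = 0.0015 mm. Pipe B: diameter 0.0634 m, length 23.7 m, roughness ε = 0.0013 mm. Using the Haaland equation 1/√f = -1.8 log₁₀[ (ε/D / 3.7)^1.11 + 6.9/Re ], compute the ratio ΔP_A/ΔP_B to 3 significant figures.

Pipe A: V = Q/A = 0.0011/0.01057 = 0.1041 m/s; Re = 6142; ε/D = 1.29e-05; Haaland → f = 0.03549; ΔP_A = f(L/D)(ρV²/2) = 2047 Pa.
Pipe B: V = Q/A = 0.0011/0.003157 = 0.3484 m/s; Re = 1.124e+04; ε/D = 2.05e-05; Haaland → f = 0.02994; ΔP_B = f(L/D)(ρV²/2) = 1189 Pa.
ΔP_A/ΔP_B = 2047/1189 = 1.72.

ΔP_A/ΔP_B ≈ 1.72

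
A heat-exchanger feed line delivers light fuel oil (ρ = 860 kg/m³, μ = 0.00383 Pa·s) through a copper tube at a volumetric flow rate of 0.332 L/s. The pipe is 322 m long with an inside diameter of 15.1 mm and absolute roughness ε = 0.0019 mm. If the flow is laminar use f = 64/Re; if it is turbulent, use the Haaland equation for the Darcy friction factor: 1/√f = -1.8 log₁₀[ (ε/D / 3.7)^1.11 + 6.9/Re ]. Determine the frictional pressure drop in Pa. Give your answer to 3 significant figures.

ΔP ≈ 1.11×10^6 Pa

Q = 0.332 L/s = 0.332/1000 = 0.000332 m³/s.
Cross-sectional area A = πD²/4 = π(0.0151)²/4 = 0.0001791 m²; mean velocity V = Q/A = 0.000332/0.0001791 = 1.854 m/s.
Reynolds number Re = ρVD/μ = 860 · 1.854 · 0.0151 / 0.00383 = 6286.
Re > 4000 → turbulent. Relative roughness ε/D = 1.9e-06/0.0151 = 0.000126. Haaland: 1/√f = -1.8 log₁₀[(0.000126/3.7)^1.11 + 6.9/6286] = -1.8 log₁₀[1.1e-05 + 0.0011] = 5.319, so f = 0.03534.
Darcy-Weisbach: ΔP = f(L/D)(ρV²/2) = 0.03534·(322/0.0151)·(860·1.854²/2) = 0.03534·2.132e+04·1478 = 1.114e+06 Pa.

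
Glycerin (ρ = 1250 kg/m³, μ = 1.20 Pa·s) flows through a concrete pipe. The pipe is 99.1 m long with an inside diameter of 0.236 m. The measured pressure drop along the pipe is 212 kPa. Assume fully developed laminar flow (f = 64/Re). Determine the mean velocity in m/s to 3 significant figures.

For laminar flow, f = 64/Re with Re = ρVD/μ, so Darcy-Weisbach reduces to ΔP = 32μLV/D². Solving for V: V = ΔP·D²/(32μL) = 2.12e+05·(0.236)²/(32·1.2·99.1) = 3.103 m/s.
Check: Re = ρVD/μ = 1250·3.103·0.236/1.2 = 762.8 < 2300, so the laminar assumption holds.

V ≈ 3.10 m/s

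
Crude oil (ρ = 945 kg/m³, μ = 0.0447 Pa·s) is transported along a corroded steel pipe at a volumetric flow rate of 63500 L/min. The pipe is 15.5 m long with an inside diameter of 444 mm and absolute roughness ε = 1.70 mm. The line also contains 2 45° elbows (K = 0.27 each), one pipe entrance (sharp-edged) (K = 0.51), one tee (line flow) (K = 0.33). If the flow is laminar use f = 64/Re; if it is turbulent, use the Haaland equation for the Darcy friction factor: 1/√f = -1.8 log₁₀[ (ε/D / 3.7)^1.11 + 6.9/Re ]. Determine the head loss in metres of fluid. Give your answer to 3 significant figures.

Q = 63500 L/min = 63500/60000 = 1.058 m³/s.
Cross-sectional area A = πD²/4 = π(0.444)²/4 = 0.1548 m²; mean velocity V = Q/A = 1.058/0.1548 = 6.835 m/s.
Reynolds number Re = ρVD/μ = 945 · 6.835 · 0.444 / 0.0447 = 6.416e+04.
Re > 4000 → turbulent. Relative roughness ε/D = 0.0017/0.444 = 0.00383. Haaland: 1/√f = -1.8 log₁₀[(0.00383/3.7)^1.11 + 6.9/6.416e+04] = -1.8 log₁₀[0.000486 + 0.000108] = 5.808, so f = 0.02964.
Total minor-loss coefficient ΣK = 2·0.27 + 1·0.51 + 1·0.33 = 1.38.
ΔP = [f·L/D + ΣK]·(ρV²/2) = [0.02964·15.5/0.444 + 1.38]·(945·6.835²/2) = [1.035 + 1.38]·2.208e+04 = 5.331e+04 Pa.
Head loss h_f = ΔP/(ρg) = 5.331e+04/(945·9.81) = 5.75 m.

h_f ≈ 5.75 m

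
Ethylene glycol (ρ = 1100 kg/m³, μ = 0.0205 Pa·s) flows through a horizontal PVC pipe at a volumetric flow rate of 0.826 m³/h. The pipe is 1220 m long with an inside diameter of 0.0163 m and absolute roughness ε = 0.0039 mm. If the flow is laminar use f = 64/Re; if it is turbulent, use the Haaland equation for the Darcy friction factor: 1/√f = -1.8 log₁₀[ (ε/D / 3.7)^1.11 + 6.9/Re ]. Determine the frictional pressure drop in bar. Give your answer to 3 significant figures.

ΔP ≈ 33.1 bar

Q = 0.826 m³/h = 0.826/3600 = 0.0002294 m³/s.
Cross-sectional area A = πD²/4 = π(0.0163)²/4 = 0.0002087 m²; mean velocity V = Q/A = 0.0002294/0.0002087 = 1.1 m/s.
Reynolds number Re = ρVD/μ = 1100 · 1.1 · 0.0163 / 0.0205 = 961.7.
Re < 2300 → laminar flow, so f = 64/Re = 64/961.7 = 0.06655 (the turbulent correlation is not needed).
Darcy-Weisbach: ΔP = f(L/D)(ρV²/2) = 0.06655·(1220/0.0163)·(1100·1.1²/2) = 0.06655·7.485e+04·664.9 = 3.312e+06 Pa.
ΔP = 3.312e+06 Pa = 33.1 bar.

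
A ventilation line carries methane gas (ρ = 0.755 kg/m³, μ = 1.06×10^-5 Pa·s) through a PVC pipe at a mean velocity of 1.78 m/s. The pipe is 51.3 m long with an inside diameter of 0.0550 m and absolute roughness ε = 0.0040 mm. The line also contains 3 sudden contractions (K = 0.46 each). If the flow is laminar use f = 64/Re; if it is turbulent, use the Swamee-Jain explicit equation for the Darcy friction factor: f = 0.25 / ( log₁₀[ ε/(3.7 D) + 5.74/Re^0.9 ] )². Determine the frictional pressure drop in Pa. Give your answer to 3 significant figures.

Reynolds number Re = ρVD/μ = 0.755 · 1.78 · 0.055 / 1.06e-05 = 6973.
Re > 4000 → turbulent. Relative roughness ε/D = 4e-06/0.055 = 7.27e-05. Swamee-Jain: f = 0.25/(log₁₀[7.27e-05/3.7 + 5.74/6973^0.9])² = 0.25/(log₁₀[1.97e-05 + 0.00199])² = 0.25/(-2.696)² = 0.0344.
Total minor-loss coefficient ΣK = 3·0.46 = 1.38.
ΔP = [f·L/D + ΣK]·(ρV²/2) = [0.0344·51.3/0.055 + 1.38]·(0.755·1.78²/2) = [32.08 + 1.38]·1.196 = 40.02 Pa.

ΔP ≈ 40.0 Pa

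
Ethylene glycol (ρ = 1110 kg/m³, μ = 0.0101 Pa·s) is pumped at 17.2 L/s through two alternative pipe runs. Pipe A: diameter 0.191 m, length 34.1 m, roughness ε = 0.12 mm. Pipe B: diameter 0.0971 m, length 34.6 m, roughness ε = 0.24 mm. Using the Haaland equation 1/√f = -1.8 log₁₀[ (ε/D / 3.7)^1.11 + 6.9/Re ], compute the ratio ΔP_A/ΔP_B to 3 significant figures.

Pipe A: V = Q/A = 0.0172/0.02865 = 0.6003 m/s; Re = 1.26e+04; ε/D = 0.000628; Haaland → f = 0.0299; ΔP_A = f(L/D)(ρV²/2) = 1068 Pa.
Pipe B: V = Q/A = 0.0172/0.007405 = 2.323 m/s; Re = 2.479e+04; ε/D = 0.00247; Haaland → f = 0.02943; ΔP_B = f(L/D)(ρV²/2) = 3.14e+04 Pa.
ΔP_A/ΔP_B = 1068/3.14e+04 = 0.0340.

ΔP_A/ΔP_B ≈ 0.0340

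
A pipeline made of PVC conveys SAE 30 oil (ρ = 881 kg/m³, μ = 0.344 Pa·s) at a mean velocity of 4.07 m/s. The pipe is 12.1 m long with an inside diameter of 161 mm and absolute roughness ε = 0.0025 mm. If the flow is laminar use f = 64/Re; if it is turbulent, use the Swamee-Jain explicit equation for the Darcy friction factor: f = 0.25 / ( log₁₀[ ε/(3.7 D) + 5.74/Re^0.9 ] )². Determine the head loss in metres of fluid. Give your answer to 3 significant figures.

h_f ≈ 2.42 m

Reynolds number Re = ρVD/μ = 881 · 4.07 · 0.161 / 0.344 = 1678.
Re < 2300 → laminar flow, so f = 64/Re = 64/1678 = 0.03814 (the turbulent correlation is not needed).
Darcy-Weisbach: ΔP = f(L/D)(ρV²/2) = 0.03814·(12.1/0.161)·(881·4.07²/2) = 0.03814·75.16·7297 = 2.091e+04 Pa.
Head loss h_f = ΔP/(ρg) = 2.091e+04/(881·9.81) = 2.42 m.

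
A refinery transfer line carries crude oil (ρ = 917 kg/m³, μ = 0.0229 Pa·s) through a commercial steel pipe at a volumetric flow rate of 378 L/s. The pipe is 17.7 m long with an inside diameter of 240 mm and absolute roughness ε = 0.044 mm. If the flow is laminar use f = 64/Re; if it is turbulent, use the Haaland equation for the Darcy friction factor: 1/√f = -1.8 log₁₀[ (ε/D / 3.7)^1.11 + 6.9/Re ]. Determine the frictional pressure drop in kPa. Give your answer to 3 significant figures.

Q = 378 L/s = 378/1000 = 0.378 m³/s.
Cross-sectional area A = πD²/4 = π(0.24)²/4 = 0.04524 m²; mean velocity V = Q/A = 0.378/0.04524 = 8.356 m/s.
Reynolds number Re = ρVD/μ = 917 · 8.356 · 0.24 / 0.0229 = 8.03e+04.
Re > 4000 → turbulent. Relative roughness ε/D = 4.4e-05/0.24 = 0.000183. Haaland: 1/√f = -1.8 log₁₀[(0.000183/3.7)^1.11 + 6.9/8.03e+04] = -1.8 log₁₀[1.67e-05 + 8.59e-05] = 7.18, so f = 0.0194.
Darcy-Weisbach: ΔP = f(L/D)(ρV²/2) = 0.0194·(17.7/0.24)·(917·8.356²/2) = 0.0194·73.75·3.201e+04 = 4.579e+04 Pa.
ΔP = 4.579e+04 Pa = 45.8 kPa.

ΔP ≈ 45.8 kPa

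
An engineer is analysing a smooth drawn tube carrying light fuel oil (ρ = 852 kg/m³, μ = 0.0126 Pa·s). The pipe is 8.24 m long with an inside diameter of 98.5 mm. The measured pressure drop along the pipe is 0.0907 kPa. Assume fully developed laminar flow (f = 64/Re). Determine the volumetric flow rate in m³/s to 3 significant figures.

For laminar flow, f = 64/Re with Re = ρVD/μ, so Darcy-Weisbach reduces to ΔP = 32μLV/D². Solving for V: V = ΔP·D²/(32μL) = 90.7·(0.0985)²/(32·0.0126·8.24) = 0.2649 m/s.
Check: Re = ρVD/μ = 852·0.2649·0.0985/0.0126 = 1764 < 2300, so the laminar assumption holds.
Q = V·A = 0.2649·(π/4·0.0985²) = 0.002018 m³/s = 0.00202 m³/s.

Q ≈ 0.00202 m³/s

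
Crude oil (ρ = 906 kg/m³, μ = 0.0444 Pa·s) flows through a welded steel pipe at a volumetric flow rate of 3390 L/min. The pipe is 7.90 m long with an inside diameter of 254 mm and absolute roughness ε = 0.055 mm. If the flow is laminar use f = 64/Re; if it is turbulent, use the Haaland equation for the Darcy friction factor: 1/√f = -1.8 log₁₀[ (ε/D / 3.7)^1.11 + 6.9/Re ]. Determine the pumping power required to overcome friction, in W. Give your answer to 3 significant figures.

P ≈ 35.9 W

Q = 3390 L/min = 3390/60000 = 0.0565 m³/s.
Cross-sectional area A = πD²/4 = π(0.254)²/4 = 0.05067 m²; mean velocity V = Q/A = 0.0565/0.05067 = 1.115 m/s.
Reynolds number Re = ρVD/μ = 906 · 1.115 · 0.254 / 0.0444 = 5779.
Re > 4000 → turbulent. Relative roughness ε/D = 5.5e-05/0.254 = 0.000217. Haaland: 1/√f = -1.8 log₁₀[(0.000217/3.7)^1.11 + 6.9/5779] = -1.8 log₁₀[2e-05 + 0.00119] = 5.248, so f = 0.0363.
Darcy-Weisbach: ΔP = f(L/D)(ρV²/2) = 0.0363·(7.9/0.254)·(906·1.115²/2) = 0.0363·31.1·563.2 = 635.9 Pa.
Pumping power P = QΔP = 0.0565·635.9 = 35.93 W = 35.9 W.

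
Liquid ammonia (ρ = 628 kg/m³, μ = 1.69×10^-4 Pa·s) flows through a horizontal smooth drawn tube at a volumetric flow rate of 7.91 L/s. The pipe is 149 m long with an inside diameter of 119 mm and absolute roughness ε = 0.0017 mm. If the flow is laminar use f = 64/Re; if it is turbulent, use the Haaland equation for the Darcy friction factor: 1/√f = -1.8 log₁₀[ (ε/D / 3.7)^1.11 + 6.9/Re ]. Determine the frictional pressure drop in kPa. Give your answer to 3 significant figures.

Q = 7.91 L/s = 7.91/1000 = 0.00791 m³/s.
Cross-sectional area A = πD²/4 = π(0.119)²/4 = 0.01112 m²; mean velocity V = Q/A = 0.00791/0.01112 = 0.7112 m/s.
Reynolds number Re = ρVD/μ = 628 · 0.7112 · 0.119 / 0.000169 = 3.145e+05.
Re > 4000 → turbulent. Relative roughness ε/D = 1.7e-06/0.119 = 1.43e-05. Haaland: 1/√f = -1.8 log₁₀[(1.43e-05/3.7)^1.11 + 6.9/3.145e+05] = -1.8 log₁₀[9.8e-07 + 2.19e-05] = 8.352, so f = 0.01434.
Darcy-Weisbach: ΔP = f(L/D)(ρV²/2) = 0.01434·(149/0.119)·(628·0.7112²/2) = 0.01434·1252·158.8 = 2851 Pa.
ΔP = 2851 Pa = 2.85 kPa.

ΔP ≈ 2.85 kPa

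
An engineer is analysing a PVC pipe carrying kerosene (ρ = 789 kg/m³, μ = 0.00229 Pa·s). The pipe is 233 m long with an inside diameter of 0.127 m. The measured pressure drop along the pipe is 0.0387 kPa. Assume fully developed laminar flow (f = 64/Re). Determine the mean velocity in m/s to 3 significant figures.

For laminar flow, f = 64/Re with Re = ρVD/μ, so Darcy-Weisbach reduces to ΔP = 32μLV/D². Solving for V: V = ΔP·D²/(32μL) = 38.7·(0.127)²/(32·0.00229·233) = 0.03656 m/s.
Check: Re = ρVD/μ = 789·0.03656·0.127/0.00229 = 1600 < 2300, so the laminar assumption holds.

V ≈ 0.0366 m/s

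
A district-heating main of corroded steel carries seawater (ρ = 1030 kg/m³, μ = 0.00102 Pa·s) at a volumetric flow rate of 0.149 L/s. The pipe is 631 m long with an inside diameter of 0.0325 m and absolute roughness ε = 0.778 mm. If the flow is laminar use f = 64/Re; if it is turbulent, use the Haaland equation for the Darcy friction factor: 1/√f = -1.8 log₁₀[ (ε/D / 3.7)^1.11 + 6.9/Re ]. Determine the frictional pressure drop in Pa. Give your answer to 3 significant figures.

Q = 0.149 L/s = 0.149/1000 = 0.000149 m³/s.
Cross-sectional area A = πD²/4 = π(0.0325)²/4 = 0.0008296 m²; mean velocity V = Q/A = 0.000149/0.0008296 = 0.1796 m/s.
Reynolds number Re = ρVD/μ = 1030 · 0.1796 · 0.0325 / 0.00102 = 5895.
Re > 4000 → turbulent. Relative roughness ε/D = 0.000778/0.0325 = 0.0239. Haaland: 1/√f = -1.8 log₁₀[(0.0239/3.7)^1.11 + 6.9/5895] = -1.8 log₁₀[0.00372 + 0.00117] = 4.16, so f = 0.05779.
Darcy-Weisbach: ΔP = f(L/D)(ρV²/2) = 0.05779·(631/0.0325)·(1030·0.1796²/2) = 0.05779·1.942e+04·16.61 = 1.864e+04 Pa.

ΔP ≈ 18600 Pa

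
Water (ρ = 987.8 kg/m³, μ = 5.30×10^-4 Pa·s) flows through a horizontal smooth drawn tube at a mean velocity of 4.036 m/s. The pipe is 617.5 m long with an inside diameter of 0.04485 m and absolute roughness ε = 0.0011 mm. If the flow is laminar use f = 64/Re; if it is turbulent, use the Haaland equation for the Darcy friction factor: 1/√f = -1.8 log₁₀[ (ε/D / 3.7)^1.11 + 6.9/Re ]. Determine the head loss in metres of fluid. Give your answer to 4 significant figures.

Reynolds number Re = ρVD/μ = 987.8 · 4.036 · 0.04485 / 0.00053 = 3.374e+05.
Re > 4000 → turbulent. Relative roughness ε/D = 1.1e-06/0.04485 = 2.45e-05. Haaland: 1/√f = -1.8 log₁₀[(2.45e-05/3.7)^1.11 + 6.9/3.374e+05] = -1.8 log₁₀[1.79e-06 + 2.05e-05] = 8.375, so f = 0.01426.
Darcy-Weisbach: ΔP = f(L/D)(ρV²/2) = 0.01426·(617.5/0.04485)·(987.8·4.036²/2) = 0.01426·1.377e+04·8045 = 1.579e+06 Pa.
Head loss h_f = ΔP/(ρg) = 1.579e+06/(987.8·9.81) = 163.0 m.

h_f ≈ 163.0 m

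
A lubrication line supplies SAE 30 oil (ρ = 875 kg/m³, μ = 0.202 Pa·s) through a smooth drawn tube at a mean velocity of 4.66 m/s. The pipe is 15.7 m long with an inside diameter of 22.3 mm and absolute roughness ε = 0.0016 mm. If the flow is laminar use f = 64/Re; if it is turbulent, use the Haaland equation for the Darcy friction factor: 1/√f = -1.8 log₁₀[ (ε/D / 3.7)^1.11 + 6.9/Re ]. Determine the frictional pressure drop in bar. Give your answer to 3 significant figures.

Reynolds number Re = ρVD/μ = 875 · 4.66 · 0.0223 / 0.202 = 450.1.
Re < 2300 → laminar flow, so f = 64/Re = 64/450.1 = 0.1422 (the turbulent correlation is not needed).
Darcy-Weisbach: ΔP = f(L/D)(ρV²/2) = 0.1422·(15.7/0.0223)·(875·4.66²/2) = 0.1422·704·9501 = 9.51e+05 Pa.
ΔP = 9.51e+05 Pa = 9.51 bar.

ΔP ≈ 9.51 bar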